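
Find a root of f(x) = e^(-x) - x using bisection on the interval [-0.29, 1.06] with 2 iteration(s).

f(x) = e^(-x) - x
Initial interval: [-0.29, 1.06]

Iteration 1:
  c_1 = (-0.290000 + 1.060000)/2 = 0.385000
  f(c_1) = f(0.385000) = 0.295451
  f(a) × f(c) ≥ 0, new interval: [0.385000, 1.060000]
Iteration 2:
  c_2 = (0.385000 + 1.060000)/2 = 0.722500
  f(c_2) = f(0.722500) = -0.236963
  f(a) × f(c) < 0, new interval: [0.385000, 0.722500]

After 2 iteration(s), the approximation is c_2 = 0.722500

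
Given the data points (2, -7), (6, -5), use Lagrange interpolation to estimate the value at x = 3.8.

Lagrange interpolation formula:
P(x) = Σ yᵢ × Lᵢ(x)
where Lᵢ(x) = Π_{j≠i} (x - xⱼ)/(xᵢ - xⱼ)

L_0(3.8) = (3.8 - 6)/(2 - 6) = 0.550000
L_1(3.8) = (3.8 - 2)/(6 - 2) = 0.450000

P(3.8) = (-7)×L_0(3.8) + (-5)×L_1(3.8)
P(3.8) = -6.100000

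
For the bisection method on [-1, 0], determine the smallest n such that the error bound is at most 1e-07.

We need (b-a)/2^n ≤ 1e-07
(0 - (-1))/2^n ≤ 1e-07
1/2^n ≤ 1e-07
2^n ≥ 10000000
n ≥ log₂(10000000) = 23.25
n ≥ 24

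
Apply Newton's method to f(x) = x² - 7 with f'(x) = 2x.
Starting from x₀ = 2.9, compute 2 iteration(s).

f(x) = x² - 7
f'(x) = 2x
x₀ = 2.9

Newton-Raphson formula: x_{n+1} = x_n - f(x_n)/f'(x_n)

Iteration 1:
  f(2.900000) = 1.410000
  f'(2.900000) = 5.800000
  x_1 = 2.900000 - 1.410000/5.800000 = 2.656897
Iteration 2:
  f(2.656897) = 0.059099
  f'(2.656897) = 5.313793
  x_2 = 2.656897 - 0.059099/5.313793 = 2.645775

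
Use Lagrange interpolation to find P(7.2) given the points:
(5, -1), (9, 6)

Lagrange interpolation formula:
P(x) = Σ yᵢ × Lᵢ(x)
where Lᵢ(x) = Π_{j≠i} (x - xⱼ)/(xᵢ - xⱼ)

L_0(7.2) = (7.2 - 9)/(5 - 9) = 0.450000
L_1(7.2) = (7.2 - 5)/(9 - 5) = 0.550000

P(7.2) = (-1)×L_0(7.2) + 6×L_1(7.2)
P(7.2) = 2.850000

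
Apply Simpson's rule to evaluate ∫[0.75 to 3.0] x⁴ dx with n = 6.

f(x) = x⁴
a = 0.75, b = 3.0, n = 6
h = (b - a)/n = 0.375000

Simpson's rule: (h/3)[f(x₀) + 4f(x₁) + 2f(x₂) + ... + f(xₙ)]

x_0 = 0.7500, f(x_0) = 0.316406, coefficient = 1
x_1 = 1.1250, f(x_1) = 1.601807, coefficient = 4
x_2 = 1.5000, f(x_2) = 5.062500, coefficient = 2
x_3 = 1.8750, f(x_3) = 12.359619, coefficient = 4
x_4 = 2.2500, f(x_4) = 25.628906, coefficient = 2
x_5 = 2.6250, f(x_5) = 47.480713, coefficient = 4
x_6 = 3.0000, f(x_6) = 81.000000, coefficient = 1

I ≈ (0.375000/3) × 388.467773 = 48.558472
Exact value: 48.552539
Error: 0.005933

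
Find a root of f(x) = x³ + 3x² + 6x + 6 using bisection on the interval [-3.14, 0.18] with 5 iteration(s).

f(x) = x³ + 3x² + 6x + 6
Initial interval: [-3.14, 0.18]

Iteration 1:
  c_1 = (-3.140000 + 0.180000)/2 = -1.480000
  f(c_1) = f(-1.480000) = 0.449408
  f(a) × f(c) < 0, new interval: [-3.140000, -1.480000]
Iteration 2:
  c_2 = (-3.140000 + (-1.480000))/2 = -2.310000
  f(c_2) = f(-2.310000) = -4.178091
  f(a) × f(c) ≥ 0, new interval: [-2.310000, -1.480000]
Iteration 3:
  c_3 = (-2.310000 + (-1.480000))/2 = -1.895000
  f(c_3) = f(-1.895000) = -1.401917
  f(a) × f(c) ≥ 0, new interval: [-1.895000, -1.480000]
Iteration 4:
  c_4 = (-1.895000 + (-1.480000))/2 = -1.687500
  f(c_4) = f(-1.687500) = -0.387451
  f(a) × f(c) ≥ 0, new interval: [-1.687500, -1.480000]
Iteration 5:
  c_5 = (-1.687500 + (-1.480000))/2 = -1.583750
  f(c_5) = f(-1.583750) = 0.049829
  f(a) × f(c) < 0, new interval: [-1.687500, -1.583750]

After 5 iteration(s), the approximation is c_5 = -1.583750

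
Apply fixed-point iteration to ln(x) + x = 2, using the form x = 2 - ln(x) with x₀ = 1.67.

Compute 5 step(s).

Equation: ln(x) + x = 2
Fixed-point form: x = 2 - ln(x)
x₀ = 1.67

x_1 = g(1.670000) = 1.487176
x_2 = g(1.487176) = 1.603121
x_3 = g(1.603121) = 1.528048
x_4 = g(1.528048) = 1.576009
x_5 = g(1.576009) = 1.545104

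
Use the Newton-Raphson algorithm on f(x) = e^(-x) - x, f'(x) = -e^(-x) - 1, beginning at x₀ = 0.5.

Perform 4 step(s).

f(x) = e^(-x) - x
f'(x) = -e^(-x) - 1
x₀ = 0.5

Newton-Raphson formula: x_{n+1} = x_n - f(x_n)/f'(x_n)

Iteration 1:
  f(0.500000) = 0.106531
  f'(0.500000) = -1.606531
  x_1 = 0.500000 - 0.106531/(-1.606531) = 0.566311
Iteration 2:
  f(0.566311) = 0.001305
  f'(0.566311) = -1.567616
  x_2 = 0.566311 - 0.001305/(-1.567616) = 0.567143
Iteration 3:
  f(0.567143) = 0.000000
  f'(0.567143) = -1.567143
  x_3 = 0.567143 - 0.000000/(-1.567143) = 0.567143
Iteration 4:
  f(0.567143) = 0.000000
  f'(0.567143) = -1.567143
  x_4 = 0.567143 - 0.000000/(-1.567143) = 0.567143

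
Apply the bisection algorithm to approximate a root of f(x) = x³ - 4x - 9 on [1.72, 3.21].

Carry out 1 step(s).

f(x) = x³ - 4x - 9
Initial interval: [1.72, 3.21]

Iteration 1:
  c_1 = (1.720000 + 3.210000)/2 = 2.465000
  f(c_1) = f(2.465000) = -3.882105
  f(a) × f(c) ≥ 0, new interval: [2.465000, 3.210000]

After 1 iteration(s), the approximation is c_1 = 2.465000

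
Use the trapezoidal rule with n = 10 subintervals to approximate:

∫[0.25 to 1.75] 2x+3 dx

f(x) = 2x+3
a = 0.25, b = 1.75, n = 10
h = (b - a)/n = 0.150000

Trapezoidal rule: (h/2)[f(x₀) + 2f(x₁) + 2f(x₂) + ... + f(xₙ)]

x_0 = 0.2500, f(x_0) = 3.500000, coefficient = 1
x_1 = 0.4000, f(x_1) = 3.800000, coefficient = 2
x_2 = 0.5500, f(x_2) = 4.100000, coefficient = 2
x_3 = 0.7000, f(x_3) = 4.400000, coefficient = 2
x_4 = 0.8500, f(x_4) = 4.700000, coefficient = 2
x_5 = 1.0000, f(x_5) = 5.000000, coefficient = 2
x_6 = 1.1500, f(x_6) = 5.300000, coefficient = 2
x_7 = 1.3000, f(x_7) = 5.600000, coefficient = 2
x_8 = 1.4500, f(x_8) = 5.900000, coefficient = 2
x_9 = 1.6000, f(x_9) = 6.200000, coefficient = 2
x_10 = 1.7500, f(x_10) = 6.500000, coefficient = 1

I ≈ (0.150000/2) × 100.000000 = 7.500000
Exact value: 7.500000
Error: 0.000000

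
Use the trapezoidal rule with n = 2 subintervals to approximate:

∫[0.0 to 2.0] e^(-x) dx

f(x) = e^(-x)
a = 0.0, b = 2.0, n = 2
h = (b - a)/n = 1.000000

Trapezoidal rule: (h/2)[f(x₀) + 2f(x₁) + 2f(x₂) + ... + f(xₙ)]

x_0 = 0.0000, f(x_0) = 1.000000, coefficient = 1
x_1 = 1.0000, f(x_1) = 0.367879, coefficient = 2
x_2 = 2.0000, f(x_2) = 0.135335, coefficient = 1

I ≈ (1.000000/2) × 1.871094 = 0.935547
Exact value: 0.864665
Error: 0.070882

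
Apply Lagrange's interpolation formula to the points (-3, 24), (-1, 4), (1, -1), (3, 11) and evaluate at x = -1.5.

Lagrange interpolation formula:
P(x) = Σ yᵢ × Lᵢ(x)
where Lᵢ(x) = Π_{j≠i} (x - xⱼ)/(xᵢ - xⱼ)

L_0(-1.5) = (-1.5 - (-1))/(-3 - (-1)) × (-1.5 - 1)/(-3 - 1) × (-1.5 - 3)/(-3 - 3) = 0.117188
L_1(-1.5) = (-1.5 - (-3))/(-1 - (-3)) × (-1.5 - 1)/(-1 - 1) × (-1.5 - 3)/(-1 - 3) = 1.054688
L_2(-1.5) = (-1.5 - (-3))/(1 - (-3)) × (-1.5 - (-1))/(1 - (-1)) × (-1.5 - 3)/(1 - 3) = -0.210938
L_3(-1.5) = (-1.5 - (-3))/(3 - (-3)) × (-1.5 - (-1))/(3 - (-1)) × (-1.5 - 1)/(3 - 1) = 0.039062

P(-1.5) = 24×L_0(-1.5) + 4×L_1(-1.5) + (-1)×L_2(-1.5) + 11×L_3(-1.5)
P(-1.5) = 7.671875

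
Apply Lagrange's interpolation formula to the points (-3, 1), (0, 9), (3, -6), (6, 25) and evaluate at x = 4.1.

Lagrange interpolation formula:
P(x) = Σ yᵢ × Lᵢ(x)
where Lᵢ(x) = Π_{j≠i} (x - xⱼ)/(xᵢ - xⱼ)

L_0(4.1) = (4.1 - 0)/(-3 - 0) × (4.1 - 3)/(-3 - 3) × (4.1 - 6)/(-3 - 6) = 0.052895
L_1(4.1) = (4.1 - (-3))/(0 - (-3)) × (4.1 - 3)/(0 - 3) × (4.1 - 6)/(0 - 6) = -0.274796
L_2(4.1) = (4.1 - (-3))/(3 - (-3)) × (4.1 - 0)/(3 - 0) × (4.1 - 6)/(3 - 6) = 1.024241
L_3(4.1) = (4.1 - (-3))/(6 - (-3)) × (4.1 - 0)/(6 - 0) × (4.1 - 3)/(6 - 3) = 0.197660

P(4.1) = 1×L_0(4.1) + 9×L_1(4.1) + (-6)×L_2(4.1) + 25×L_3(4.1)
P(4.1) = -3.624204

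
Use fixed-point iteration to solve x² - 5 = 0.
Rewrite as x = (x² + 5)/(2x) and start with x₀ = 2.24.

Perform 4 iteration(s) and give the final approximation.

Equation: x² - 5 = 0
Fixed-point form: x = (x² + 5)/(2x)
x₀ = 2.24

x_1 = g(2.240000) = 2.236071
x_2 = g(2.236071) = 2.236068
x_3 = g(2.236068) = 2.236068
x_4 = g(2.236068) = 2.236068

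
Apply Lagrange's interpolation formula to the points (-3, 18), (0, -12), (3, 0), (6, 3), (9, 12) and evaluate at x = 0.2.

Lagrange interpolation formula:
P(x) = Σ yᵢ × Lᵢ(x)
where Lᵢ(x) = Π_{j≠i} (x - xⱼ)/(xᵢ - xⱼ)

L_0(0.2) = (0.2 - 0)/(-3 - 0) × (0.2 - 3)/(-3 - 3) × (0.2 - 6)/(-3 - 6) × (0.2 - 9)/(-3 - 9) = -0.014703
L_1(0.2) = (0.2 - (-3))/(0 - (-3)) × (0.2 - 3)/(0 - 3) × (0.2 - 6)/(0 - 6) × (0.2 - 9)/(0 - 9) = 0.940984
L_2(0.2) = (0.2 - (-3))/(3 - (-3)) × (0.2 - 0)/(3 - 0) × (0.2 - 6)/(3 - 6) × (0.2 - 9)/(3 - 9) = 0.100820
L_3(0.2) = (0.2 - (-3))/(6 - (-3)) × (0.2 - 0)/(6 - 0) × (0.2 - 3)/(6 - 3) × (0.2 - 9)/(6 - 9) = -0.032448
L_4(0.2) = (0.2 - (-3))/(9 - (-3)) × (0.2 - 0)/(9 - 0) × (0.2 - 3)/(9 - 3) × (0.2 - 6)/(9 - 6) = 0.005347

P(0.2) = 18×L_0(0.2) + (-12)×L_1(0.2) + 0×L_2(0.2) + 3×L_3(0.2) + 12×L_4(0.2)
P(0.2) = -11.589649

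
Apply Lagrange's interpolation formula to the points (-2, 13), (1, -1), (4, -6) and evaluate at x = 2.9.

Lagrange interpolation formula:
P(x) = Σ yᵢ × Lᵢ(x)
where Lᵢ(x) = Π_{j≠i} (x - xⱼ)/(xᵢ - xⱼ)

L_0(2.9) = (2.9 - 1)/(-2 - 1) × (2.9 - 4)/(-2 - 4) = -0.116111
L_1(2.9) = (2.9 - (-2))/(1 - (-2)) × (2.9 - 4)/(1 - 4) = 0.598889
L_2(2.9) = (2.9 - (-2))/(4 - (-2)) × (2.9 - 1)/(4 - 1) = 0.517222

P(2.9) = 13×L_0(2.9) + (-1)×L_1(2.9) + (-6)×L_2(2.9)
P(2.9) = -5.211667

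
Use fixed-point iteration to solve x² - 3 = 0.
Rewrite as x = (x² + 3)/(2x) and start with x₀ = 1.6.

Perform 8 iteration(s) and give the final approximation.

Equation: x² - 3 = 0
Fixed-point form: x = (x² + 3)/(2x)
x₀ = 1.6

x_1 = g(1.600000) = 1.737500
x_2 = g(1.737500) = 1.732059
x_3 = g(1.732059) = 1.732051
x_4 = g(1.732051) = 1.732051
x_5 = g(1.732051) = 1.732051
x_6 = g(1.732051) = 1.732051
x_7 = g(1.732051) = 1.732051
x_8 = g(1.732051) = 1.732051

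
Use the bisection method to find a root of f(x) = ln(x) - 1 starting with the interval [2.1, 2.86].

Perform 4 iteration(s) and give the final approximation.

f(x) = ln(x) - 1
Initial interval: [2.1, 2.86]

Iteration 1:
  c_1 = (2.100000 + 2.860000)/2 = 2.480000
  f(c_1) = f(2.480000) = -0.091741
  f(a) × f(c) ≥ 0, new interval: [2.480000, 2.860000]
Iteration 2:
  c_2 = (2.480000 + 2.860000)/2 = 2.670000
  f(c_2) = f(2.670000) = -0.017922
  f(a) × f(c) ≥ 0, new interval: [2.670000, 2.860000]
Iteration 3:
  c_3 = (2.670000 + 2.860000)/2 = 2.765000
  f(c_3) = f(2.765000) = 0.017041
  f(a) × f(c) < 0, new interval: [2.670000, 2.765000]
Iteration 4:
  c_4 = (2.670000 + 2.765000)/2 = 2.717500
  f(c_4) = f(2.717500) = -0.000288
  f(a) × f(c) ≥ 0, new interval: [2.717500, 2.765000]

After 4 iteration(s), the approximation is c_4 = 2.717500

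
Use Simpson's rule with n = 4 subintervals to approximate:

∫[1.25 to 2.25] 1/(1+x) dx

f(x) = 1/(1+x)
a = 1.25, b = 2.25, n = 4
h = (b - a)/n = 0.250000

Simpson's rule: (h/3)[f(x₀) + 4f(x₁) + 2f(x₂) + ... + f(xₙ)]

x_0 = 1.2500, f(x_0) = 0.444444, coefficient = 1
x_1 = 1.5000, f(x_1) = 0.400000, coefficient = 4
x_2 = 1.7500, f(x_2) = 0.363636, coefficient = 2
x_3 = 2.0000, f(x_3) = 0.333333, coefficient = 4
x_4 = 2.2500, f(x_4) = 0.307692, coefficient = 1

I ≈ (0.250000/3) × 4.412743 = 0.367729
Exact value: 0.367725
Error: 0.000004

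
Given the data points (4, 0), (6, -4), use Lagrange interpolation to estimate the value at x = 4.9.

Lagrange interpolation formula:
P(x) = Σ yᵢ × Lᵢ(x)
where Lᵢ(x) = Π_{j≠i} (x - xⱼ)/(xᵢ - xⱼ)

L_0(4.9) = (4.9 - 6)/(4 - 6) = 0.550000
L_1(4.9) = (4.9 - 4)/(6 - 4) = 0.450000

P(4.9) = 0×L_0(4.9) + (-4)×L_1(4.9)
P(4.9) = -1.800000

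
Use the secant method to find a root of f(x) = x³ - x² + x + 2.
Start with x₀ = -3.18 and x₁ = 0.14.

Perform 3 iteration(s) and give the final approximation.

f(x) = x³ - x² + x + 2
x₀ = -3.18, x₁ = 0.14

Secant formula: x_{n+1} = x_n - f(x_n)(x_n - x_{n-1})/(f(x_n) - f(x_{n-1}))

Iteration 1:
  f(-3.180000) = -43.449832
  f(0.140000) = 2.123144
  x_2 = 0.140000 - 2.123144×(0.140000 - (-3.180000))/(2.123144 - (-43.449832))
       = -0.014671
Iteration 2:
  f(0.140000) = 2.123144
  f(-0.014671) = 1.985110
  x_3 = -0.014671 - 1.985110×(-0.014671 - 0.140000)/(1.985110 - 2.123144)
       = -2.239052
Iteration 3:
  f(-0.014671) = 1.985110
  f(-2.239052) = -16.477571
  x_4 = -2.239052 - (-16.477571)×(-2.239052 - (-0.014671))/(-16.477571 - 1.985110)
       = -0.253837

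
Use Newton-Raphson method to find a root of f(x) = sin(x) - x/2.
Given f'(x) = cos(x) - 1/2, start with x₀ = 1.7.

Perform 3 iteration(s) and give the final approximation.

f(x) = sin(x) - x/2
f'(x) = cos(x) - 1/2
x₀ = 1.7

Newton-Raphson formula: x_{n+1} = x_n - f(x_n)/f'(x_n)

Iteration 1:
  f(1.700000) = 0.141665
  f'(1.700000) = -0.628844
  x_1 = 1.700000 - 0.141665/(-0.628844) = 1.925278
Iteration 2:
  f(1.925278) = -0.024812
  f'(1.925278) = -0.847104
  x_2 = 1.925278 - (-0.024812)/(-0.847104) = 1.895987
Iteration 3:
  f(1.895987) = -0.000404
  f'(1.895987) = -0.819490
  x_3 = 1.895987 - (-0.000404)/(-0.819490) = 1.895494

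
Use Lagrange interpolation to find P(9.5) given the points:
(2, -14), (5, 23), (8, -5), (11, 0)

Lagrange interpolation formula:
P(x) = Σ yᵢ × Lᵢ(x)
where Lᵢ(x) = Π_{j≠i} (x - xⱼ)/(xᵢ - xⱼ)

L_0(9.5) = (9.5 - 5)/(2 - 5) × (9.5 - 8)/(2 - 8) × (9.5 - 11)/(2 - 11) = 0.062500
L_1(9.5) = (9.5 - 2)/(5 - 2) × (9.5 - 8)/(5 - 8) × (9.5 - 11)/(5 - 11) = -0.312500
L_2(9.5) = (9.5 - 2)/(8 - 2) × (9.5 - 5)/(8 - 5) × (9.5 - 11)/(8 - 11) = 0.937500
L_3(9.5) = (9.5 - 2)/(11 - 2) × (9.5 - 5)/(11 - 5) × (9.5 - 8)/(11 - 8) = 0.312500

P(9.5) = (-14)×L_0(9.5) + 23×L_1(9.5) + (-5)×L_2(9.5) + 0×L_3(9.5)
P(9.5) = -12.750000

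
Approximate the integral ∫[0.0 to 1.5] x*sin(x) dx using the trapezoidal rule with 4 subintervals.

f(x) = x*sin(x)
a = 0.0, b = 1.5, n = 4
h = (b - a)/n = 0.375000

Trapezoidal rule: (h/2)[f(x₀) + 2f(x₁) + 2f(x₂) + ... + f(xₙ)]

x_0 = 0.0000, f(x_0) = 0.000000, coefficient = 1
x_1 = 0.3750, f(x_1) = 0.137352, coefficient = 2
x_2 = 0.7500, f(x_2) = 0.511229, coefficient = 2
x_3 = 1.1250, f(x_3) = 1.015051, coefficient = 2
x_4 = 1.5000, f(x_4) = 1.496242, coefficient = 1

I ≈ (0.375000/2) × 4.823507 = 0.904408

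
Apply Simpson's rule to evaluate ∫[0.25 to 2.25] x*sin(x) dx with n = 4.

f(x) = x*sin(x)
a = 0.25, b = 2.25, n = 4
h = (b - a)/n = 0.500000

Simpson's rule: (h/3)[f(x₀) + 4f(x₁) + 2f(x₂) + ... + f(xₙ)]

x_0 = 0.2500, f(x_0) = 0.061851, coefficient = 1
x_1 = 0.7500, f(x_1) = 0.511229, coefficient = 4
x_2 = 1.2500, f(x_2) = 1.186231, coefficient = 2
x_3 = 1.7500, f(x_3) = 1.721975, coefficient = 4
x_4 = 2.2500, f(x_4) = 1.750665, coefficient = 1

I ≈ (0.500000/3) × 13.117795 = 2.186299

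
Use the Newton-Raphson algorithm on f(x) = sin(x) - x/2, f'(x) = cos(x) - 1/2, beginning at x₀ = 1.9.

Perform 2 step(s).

f(x) = sin(x) - x/2
f'(x) = cos(x) - 1/2
x₀ = 1.9

Newton-Raphson formula: x_{n+1} = x_n - f(x_n)/f'(x_n)

Iteration 1:
  f(1.900000) = -0.003700
  f'(1.900000) = -0.823290
  x_1 = 1.900000 - (-0.003700)/(-0.823290) = 1.895506
Iteration 2:
  f(1.895506) = -0.000010
  f'(1.895506) = -0.819034
  x_2 = 1.895506 - (-0.000010)/(-0.819034) = 1.895494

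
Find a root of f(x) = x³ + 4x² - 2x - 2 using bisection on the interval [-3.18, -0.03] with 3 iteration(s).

f(x) = x³ + 4x² - 2x - 2
Initial interval: [-3.18, -0.03]

Iteration 1:
  c_1 = (-3.180000 + (-0.030000))/2 = -1.605000
  f(c_1) = f(-1.605000) = 7.379580
  f(a) × f(c) ≥ 0, new interval: [-1.605000, -0.030000]
Iteration 2:
  c_2 = (-1.605000 + (-0.030000))/2 = -0.817500
  f(c_2) = f(-0.817500) = 1.761885
  f(a) × f(c) ≥ 0, new interval: [-0.817500, -0.030000]
Iteration 3:
  c_3 = (-0.817500 + (-0.030000))/2 = -0.423750
  f(c_3) = f(-0.423750) = -0.510334
  f(a) × f(c) < 0, new interval: [-0.817500, -0.423750]

After 3 iteration(s), the approximation is c_3 = -0.423750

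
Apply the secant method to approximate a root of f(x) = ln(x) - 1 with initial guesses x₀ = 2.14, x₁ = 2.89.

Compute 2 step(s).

f(x) = ln(x) - 1
x₀ = 2.14, x₁ = 2.89

Secant formula: x_{n+1} = x_n - f(x_n)(x_n - x_{n-1})/(f(x_n) - f(x_{n-1}))

Iteration 1:
  f(2.140000) = -0.239194
  f(2.890000) = 0.061257
  x_2 = 2.890000 - 0.061257×(2.890000 - 2.140000)/(0.061257 - (-0.239194))
       = 2.737088
Iteration 2:
  f(2.890000) = 0.061257
  f(2.737088) = 0.006895
  x_3 = 2.737088 - 0.006895×(2.737088 - 2.890000)/(0.006895 - 0.061257)
       = 2.717695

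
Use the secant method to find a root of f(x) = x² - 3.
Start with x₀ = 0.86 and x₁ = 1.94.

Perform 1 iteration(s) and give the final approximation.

f(x) = x² - 3
x₀ = 0.86, x₁ = 1.94

Secant formula: x_{n+1} = x_n - f(x_n)(x_n - x_{n-1})/(f(x_n) - f(x_{n-1}))

Iteration 1:
  f(0.860000) = -2.260400
  f(1.940000) = 0.763600
  x_2 = 1.940000 - 0.763600×(1.940000 - 0.860000)/(0.763600 - (-2.260400))
       = 1.667286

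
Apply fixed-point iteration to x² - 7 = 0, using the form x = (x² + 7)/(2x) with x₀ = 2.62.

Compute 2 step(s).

Equation: x² - 7 = 0
Fixed-point form: x = (x² + 7)/(2x)
x₀ = 2.62

x_1 = g(2.620000) = 2.645878
x_2 = g(2.645878) = 2.645751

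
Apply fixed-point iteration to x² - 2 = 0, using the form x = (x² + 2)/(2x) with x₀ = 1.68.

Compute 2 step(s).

Equation: x² - 2 = 0
Fixed-point form: x = (x² + 2)/(2x)
x₀ = 1.68

x_1 = g(1.680000) = 1.435238
x_2 = g(1.435238) = 1.414368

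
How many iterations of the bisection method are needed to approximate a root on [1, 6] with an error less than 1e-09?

We need (b-a)/2^n ≤ 1e-09
(6 - 1)/2^n ≤ 1e-09
5/2^n ≤ 1e-09
2^n ≥ 5000000000
n ≥ log₂(5000000000) = 32.22
n ≥ 33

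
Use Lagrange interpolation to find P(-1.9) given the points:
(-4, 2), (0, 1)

Lagrange interpolation formula:
P(x) = Σ yᵢ × Lᵢ(x)
where Lᵢ(x) = Π_{j≠i} (x - xⱼ)/(xᵢ - xⱼ)

L_0(-1.9) = (-1.9 - 0)/(-4 - 0) = 0.475000
L_1(-1.9) = (-1.9 - (-4))/(0 - (-4)) = 0.525000

P(-1.9) = 2×L_0(-1.9) + 1×L_1(-1.9)
P(-1.9) = 1.475000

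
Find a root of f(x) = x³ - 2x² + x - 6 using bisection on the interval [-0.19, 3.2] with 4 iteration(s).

f(x) = x³ - 2x² + x - 6
Initial interval: [-0.19, 3.2]

Iteration 1:
  c_1 = (-0.190000 + 3.200000)/2 = 1.505000
  f(c_1) = f(1.505000) = -5.616187
  f(a) × f(c) ≥ 0, new interval: [1.505000, 3.200000]
Iteration 2:
  c_2 = (1.505000 + 3.200000)/2 = 2.352500
  f(c_2) = f(2.352500) = -1.696675
  f(a) × f(c) ≥ 0, new interval: [2.352500, 3.200000]
Iteration 3:
  c_3 = (2.352500 + 3.200000)/2 = 2.776250
  f(c_3) = f(2.776250) = 2.759247
  f(a) × f(c) < 0, new interval: [2.352500, 2.776250]
Iteration 4:
  c_4 = (2.352500 + 2.776250)/2 = 2.564375
  f(c_4) = f(2.564375) = 0.275716
  f(a) × f(c) < 0, new interval: [2.352500, 2.564375]

After 4 iteration(s), the approximation is c_4 = 2.564375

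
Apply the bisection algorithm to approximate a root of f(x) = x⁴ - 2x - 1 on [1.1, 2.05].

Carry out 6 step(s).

f(x) = x⁴ - 2x - 1
Initial interval: [1.1, 2.05]

Iteration 1:
  c_1 = (1.100000 + 2.050000)/2 = 1.575000
  f(c_1) = f(1.575000) = 2.003500
  f(a) × f(c) < 0, new interval: [1.100000, 1.575000]
Iteration 2:
  c_2 = (1.100000 + 1.575000)/2 = 1.337500
  f(c_2) = f(1.337500) = -0.474814
  f(a) × f(c) ≥ 0, new interval: [1.337500, 1.575000]
Iteration 3:
  c_3 = (1.337500 + 1.575000)/2 = 1.456250
  f(c_3) = f(1.456250) = 0.584716
  f(a) × f(c) < 0, new interval: [1.337500, 1.456250]
Iteration 4:
  c_4 = (1.337500 + 1.456250)/2 = 1.396875
  f(c_4) = f(1.396875) = 0.013665
  f(a) × f(c) < 0, new interval: [1.337500, 1.396875]
Iteration 5:
  c_5 = (1.337500 + 1.396875)/2 = 1.367188
  f(c_5) = f(1.367188) = -0.240460
  f(a) × f(c) ≥ 0, new interval: [1.367188, 1.396875]
Iteration 6:
  c_6 = (1.367188 + 1.396875)/2 = 1.382031
  f(c_6) = f(1.382031) = -0.115923
  f(a) × f(c) ≥ 0, new interval: [1.382031, 1.396875]

After 6 iteration(s), the approximation is c_6 = 1.382031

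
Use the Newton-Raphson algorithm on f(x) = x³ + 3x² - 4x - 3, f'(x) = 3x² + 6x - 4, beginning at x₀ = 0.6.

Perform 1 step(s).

f(x) = x³ + 3x² - 4x - 3
f'(x) = 3x² + 6x - 4
x₀ = 0.6

Newton-Raphson formula: x_{n+1} = x_n - f(x_n)/f'(x_n)

Iteration 1:
  f(0.600000) = -4.104000
  f'(0.600000) = 0.680000
  x_1 = 0.600000 - (-4.104000)/0.680000 = 6.635294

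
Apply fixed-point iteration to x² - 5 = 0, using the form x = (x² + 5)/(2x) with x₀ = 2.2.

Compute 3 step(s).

Equation: x² - 5 = 0
Fixed-point form: x = (x² + 5)/(2x)
x₀ = 2.2

x_1 = g(2.200000) = 2.236364
x_2 = g(2.236364) = 2.236068
x_3 = g(2.236068) = 2.236068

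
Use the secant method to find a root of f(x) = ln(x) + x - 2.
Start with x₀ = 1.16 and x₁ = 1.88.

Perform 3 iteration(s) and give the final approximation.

f(x) = ln(x) + x - 2
x₀ = 1.16, x₁ = 1.88

Secant formula: x_{n+1} = x_n - f(x_n)(x_n - x_{n-1})/(f(x_n) - f(x_{n-1}))

Iteration 1:
  f(1.160000) = -0.691580
  f(1.880000) = 0.511272
  x_2 = 1.880000 - 0.511272×(1.880000 - 1.160000)/(0.511272 - (-0.691580))
       = 1.573964
Iteration 2:
  f(1.880000) = 0.511272
  f(1.573964) = 0.027562
  x_3 = 1.573964 - 0.027562×(1.573964 - 1.880000)/(0.027562 - 0.511272)
       = 1.556526
Iteration 3:
  f(1.573964) = 0.027562
  f(1.556526) = -0.001017
  x_4 = 1.556526 - (-0.001017)×(1.556526 - 1.573964)/(-0.001017 - 0.027562)
       = 1.557147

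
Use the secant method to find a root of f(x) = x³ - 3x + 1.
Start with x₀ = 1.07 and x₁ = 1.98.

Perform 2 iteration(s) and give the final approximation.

f(x) = x³ - 3x + 1
x₀ = 1.07, x₁ = 1.98

Secant formula: x_{n+1} = x_n - f(x_n)(x_n - x_{n-1})/(f(x_n) - f(x_{n-1}))

Iteration 1:
  f(1.070000) = -0.984957
  f(1.980000) = 2.822392
  x_2 = 1.980000 - 2.822392×(1.980000 - 1.070000)/(2.822392 - (-0.984957))
       = 1.305416
Iteration 2:
  f(1.980000) = 2.822392
  f(1.305416) = -0.691674
  x_3 = 1.305416 - (-0.691674)×(1.305416 - 1.980000)/(-0.691674 - 2.822392)
       = 1.438194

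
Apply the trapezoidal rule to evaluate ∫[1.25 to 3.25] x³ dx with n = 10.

f(x) = x³
a = 1.25, b = 3.25, n = 10
h = (b - a)/n = 0.200000

Trapezoidal rule: (h/2)[f(x₀) + 2f(x₁) + 2f(x₂) + ... + f(xₙ)]

x_0 = 1.2500, f(x_0) = 1.953125, coefficient = 1
x_1 = 1.4500, f(x_1) = 3.048625, coefficient = 2
x_2 = 1.6500, f(x_2) = 4.492125, coefficient = 2
x_3 = 1.8500, f(x_3) = 6.331625, coefficient = 2
x_4 = 2.0500, f(x_4) = 8.615125, coefficient = 2
x_5 = 2.2500, f(x_5) = 11.390625, coefficient = 2
x_6 = 2.4500, f(x_6) = 14.706125, coefficient = 2
x_7 = 2.6500, f(x_7) = 18.609625, coefficient = 2
x_8 = 2.8500, f(x_8) = 23.149125, coefficient = 2
x_9 = 3.0500, f(x_9) = 28.372625, coefficient = 2
x_10 = 3.2500, f(x_10) = 34.328125, coefficient = 1

I ≈ (0.200000/2) × 273.712500 = 27.371250
Exact value: 27.281250
Error: 0.090000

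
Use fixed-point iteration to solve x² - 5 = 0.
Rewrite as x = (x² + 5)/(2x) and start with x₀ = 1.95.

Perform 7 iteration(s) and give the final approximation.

Equation: x² - 5 = 0
Fixed-point form: x = (x² + 5)/(2x)
x₀ = 1.95

x_1 = g(1.950000) = 2.257051
x_2 = g(2.257051) = 2.236166
x_3 = g(2.236166) = 2.236068
x_4 = g(2.236068) = 2.236068
x_5 = g(2.236068) = 2.236068
x_6 = g(2.236068) = 2.236068
x_7 = g(2.236068) = 2.236068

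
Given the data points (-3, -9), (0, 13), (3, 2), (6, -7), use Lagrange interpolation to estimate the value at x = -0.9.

Lagrange interpolation formula:
P(x) = Σ yᵢ × Lᵢ(x)
where Lᵢ(x) = Π_{j≠i} (x - xⱼ)/(xᵢ - xⱼ)

L_0(-0.9) = (-0.9 - 0)/(-3 - 0) × (-0.9 - 3)/(-3 - 3) × (-0.9 - 6)/(-3 - 6) = 0.149500
L_1(-0.9) = (-0.9 - (-3))/(0 - (-3)) × (-0.9 - 3)/(0 - 3) × (-0.9 - 6)/(0 - 6) = 1.046500
L_2(-0.9) = (-0.9 - (-3))/(3 - (-3)) × (-0.9 - 0)/(3 - 0) × (-0.9 - 6)/(3 - 6) = -0.241500
L_3(-0.9) = (-0.9 - (-3))/(6 - (-3)) × (-0.9 - 0)/(6 - 0) × (-0.9 - 3)/(6 - 3) = 0.045500

P(-0.9) = (-9)×L_0(-0.9) + 13×L_1(-0.9) + 2×L_2(-0.9) + (-7)×L_3(-0.9)
P(-0.9) = 11.457500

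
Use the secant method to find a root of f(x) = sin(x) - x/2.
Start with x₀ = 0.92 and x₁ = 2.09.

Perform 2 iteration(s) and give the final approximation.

f(x) = sin(x) - x/2
x₀ = 0.92, x₁ = 2.09

Secant formula: x_{n+1} = x_n - f(x_n)(x_n - x_{n-1})/(f(x_n) - f(x_{n-1}))

Iteration 1:
  f(0.920000) = 0.335602
  f(2.090000) = -0.176785
  x_2 = 2.090000 - (-0.176785)×(2.090000 - 0.920000)/(-0.176785 - 0.335602)
       = 1.686323
Iteration 2:
  f(2.090000) = -0.176785
  f(1.686323) = 0.150173
  x_3 = 1.686323 - 0.150173×(1.686323 - 2.090000)/(0.150173 - (-0.176785))
       = 1.871733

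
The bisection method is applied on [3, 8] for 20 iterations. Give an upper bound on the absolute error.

Bisection error bound: |error| ≤ (b-a)/2^n
|error| ≤ (8 - 3)/2^20 = 5/2^20
|error| ≤ 0.0000047684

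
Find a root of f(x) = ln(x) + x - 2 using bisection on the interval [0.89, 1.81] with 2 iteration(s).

f(x) = ln(x) + x - 2
Initial interval: [0.89, 1.81]

Iteration 1:
  c_1 = (0.890000 + 1.810000)/2 = 1.350000
  f(c_1) = f(1.350000) = -0.349895
  f(a) × f(c) ≥ 0, new interval: [1.350000, 1.810000]
Iteration 2:
  c_2 = (1.350000 + 1.810000)/2 = 1.580000
  f(c_2) = f(1.580000) = 0.037425
  f(a) × f(c) < 0, new interval: [1.350000, 1.580000]

After 2 iteration(s), the approximation is c_2 = 1.580000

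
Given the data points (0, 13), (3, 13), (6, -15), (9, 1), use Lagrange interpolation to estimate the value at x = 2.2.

Lagrange interpolation formula:
P(x) = Σ yᵢ × Lᵢ(x)
where Lᵢ(x) = Π_{j≠i} (x - xⱼ)/(xᵢ - xⱼ)

L_0(2.2) = (2.2 - 3)/(0 - 3) × (2.2 - 6)/(0 - 6) × (2.2 - 9)/(0 - 9) = 0.127605
L_1(2.2) = (2.2 - 0)/(3 - 0) × (2.2 - 6)/(3 - 6) × (2.2 - 9)/(3 - 9) = 1.052741
L_2(2.2) = (2.2 - 0)/(6 - 0) × (2.2 - 3)/(6 - 3) × (2.2 - 9)/(6 - 9) = -0.221630
L_3(2.2) = (2.2 - 0)/(9 - 0) × (2.2 - 3)/(9 - 3) × (2.2 - 6)/(9 - 6) = 0.041284

P(2.2) = 13×L_0(2.2) + 13×L_1(2.2) + (-15)×L_2(2.2) + 1×L_3(2.2)
P(2.2) = 18.710222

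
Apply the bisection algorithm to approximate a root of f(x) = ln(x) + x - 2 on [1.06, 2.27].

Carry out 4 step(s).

f(x) = ln(x) + x - 2
Initial interval: [1.06, 2.27]

Iteration 1:
  c_1 = (1.060000 + 2.270000)/2 = 1.665000
  f(c_1) = f(1.665000) = 0.174825
  f(a) × f(c) < 0, new interval: [1.060000, 1.665000]
Iteration 2:
  c_2 = (1.060000 + 1.665000)/2 = 1.362500
  f(c_2) = f(1.362500) = -0.328179
  f(a) × f(c) ≥ 0, new interval: [1.362500, 1.665000]
Iteration 3:
  c_3 = (1.362500 + 1.665000)/2 = 1.513750
  f(c_3) = f(1.513750) = -0.071660
  f(a) × f(c) ≥ 0, new interval: [1.513750, 1.665000]
Iteration 4:
  c_4 = (1.513750 + 1.665000)/2 = 1.589375
  f(c_4) = f(1.589375) = 0.052716
  f(a) × f(c) < 0, new interval: [1.513750, 1.589375]

After 4 iteration(s), the approximation is c_4 = 1.589375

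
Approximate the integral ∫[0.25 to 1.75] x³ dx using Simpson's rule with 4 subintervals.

f(x) = x³
a = 0.25, b = 1.75, n = 4
h = (b - a)/n = 0.375000

Simpson's rule: (h/3)[f(x₀) + 4f(x₁) + 2f(x₂) + ... + f(xₙ)]

x_0 = 0.2500, f(x_0) = 0.015625, coefficient = 1
x_1 = 0.6250, f(x_1) = 0.244141, coefficient = 4
x_2 = 1.0000, f(x_2) = 1.000000, coefficient = 2
x_3 = 1.3750, f(x_3) = 2.599609, coefficient = 4
x_4 = 1.7500, f(x_4) = 5.359375, coefficient = 1

I ≈ (0.375000/3) × 18.750000 = 2.343750
Exact value: 2.343750
Error: 0.000000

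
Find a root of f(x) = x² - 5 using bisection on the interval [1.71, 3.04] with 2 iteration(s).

f(x) = x² - 5
Initial interval: [1.71, 3.04]

Iteration 1:
  c_1 = (1.710000 + 3.040000)/2 = 2.375000
  f(c_1) = f(2.375000) = 0.640625
  f(a) × f(c) < 0, new interval: [1.710000, 2.375000]
Iteration 2:
  c_2 = (1.710000 + 2.375000)/2 = 2.042500
  f(c_2) = f(2.042500) = -0.828194
  f(a) × f(c) ≥ 0, new interval: [2.042500, 2.375000]

After 2 iteration(s), the approximation is c_2 = 2.042500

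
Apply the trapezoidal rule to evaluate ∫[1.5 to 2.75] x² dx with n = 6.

f(x) = x²
a = 1.5, b = 2.75, n = 6
h = (b - a)/n = 0.208333

Trapezoidal rule: (h/2)[f(x₀) + 2f(x₁) + 2f(x₂) + ... + f(xₙ)]

x_0 = 1.5000, f(x_0) = 2.250000, coefficient = 1
x_1 = 1.7083, f(x_1) = 2.918403, coefficient = 2
x_2 = 1.9167, f(x_2) = 3.673611, coefficient = 2
x_3 = 2.1250, f(x_3) = 4.515625, coefficient = 2
x_4 = 2.3333, f(x_4) = 5.444444, coefficient = 2
x_5 = 2.5417, f(x_5) = 6.460069, coefficient = 2
x_6 = 2.7500, f(x_6) = 7.562500, coefficient = 1

I ≈ (0.208333/2) × 55.836806 = 5.816334
Exact value: 5.807292
Error: 0.009042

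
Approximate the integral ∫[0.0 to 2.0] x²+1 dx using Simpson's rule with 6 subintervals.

f(x) = x²+1
a = 0.0, b = 2.0, n = 6
h = (b - a)/n = 0.333333

Simpson's rule: (h/3)[f(x₀) + 4f(x₁) + 2f(x₂) + ... + f(xₙ)]

x_0 = 0.0000, f(x_0) = 1.000000, coefficient = 1
x_1 = 0.3333, f(x_1) = 1.111111, coefficient = 4
x_2 = 0.6667, f(x_2) = 1.444444, coefficient = 2
x_3 = 1.0000, f(x_3) = 2.000000, coefficient = 4
x_4 = 1.3333, f(x_4) = 2.777778, coefficient = 2
x_5 = 1.6667, f(x_5) = 3.777778, coefficient = 4
x_6 = 2.0000, f(x_6) = 5.000000, coefficient = 1

I ≈ (0.333333/3) × 42.000000 = 4.666667
Exact value: 4.666667
Error: 0.000000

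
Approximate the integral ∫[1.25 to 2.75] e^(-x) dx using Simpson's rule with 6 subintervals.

f(x) = e^(-x)
a = 1.25, b = 2.75, n = 6
h = (b - a)/n = 0.250000

Simpson's rule: (h/3)[f(x₀) + 4f(x₁) + 2f(x₂) + ... + f(xₙ)]

x_0 = 1.2500, f(x_0) = 0.286505, coefficient = 1
x_1 = 1.5000, f(x_1) = 0.223130, coefficient = 4
x_2 = 1.7500, f(x_2) = 0.173774, coefficient = 2
x_3 = 2.0000, f(x_3) = 0.135335, coefficient = 4
x_4 = 2.2500, f(x_4) = 0.105399, coefficient = 2
x_5 = 2.5000, f(x_5) = 0.082085, coefficient = 4
x_6 = 2.7500, f(x_6) = 0.063928, coefficient = 1

I ≈ (0.250000/3) × 2.670981 = 0.222582
Exact value: 0.222577
Error: 0.000005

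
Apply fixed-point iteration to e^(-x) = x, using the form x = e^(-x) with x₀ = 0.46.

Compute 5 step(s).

Equation: e^(-x) = x
Fixed-point form: x = e^(-x)
x₀ = 0.46

x_1 = g(0.460000) = 0.631284
x_2 = g(0.631284) = 0.531909
x_3 = g(0.531909) = 0.587483
x_4 = g(0.587483) = 0.555724
x_5 = g(0.555724) = 0.573657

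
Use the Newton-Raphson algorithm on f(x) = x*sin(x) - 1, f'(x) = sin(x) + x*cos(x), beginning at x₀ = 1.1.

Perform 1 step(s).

f(x) = x*sin(x) - 1
f'(x) = sin(x) + x*cos(x)
x₀ = 1.1

Newton-Raphson formula: x_{n+1} = x_n - f(x_n)/f'(x_n)

Iteration 1:
  f(1.100000) = -0.019672
  f'(1.100000) = 1.390163
  x_1 = 1.100000 - (-0.019672)/1.390163 = 1.114151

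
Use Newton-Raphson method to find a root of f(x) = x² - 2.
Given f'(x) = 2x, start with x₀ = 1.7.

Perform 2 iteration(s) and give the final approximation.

f(x) = x² - 2
f'(x) = 2x
x₀ = 1.7

Newton-Raphson formula: x_{n+1} = x_n - f(x_n)/f'(x_n)

Iteration 1:
  f(1.700000) = 0.890000
  f'(1.700000) = 3.400000
  x_1 = 1.700000 - 0.890000/3.400000 = 1.438235
Iteration 2:
  f(1.438235) = 0.068521
  f'(1.438235) = 2.876471
  x_2 = 1.438235 - 0.068521/2.876471 = 1.414414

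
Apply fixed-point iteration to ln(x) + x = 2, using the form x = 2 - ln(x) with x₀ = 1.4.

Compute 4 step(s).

Equation: ln(x) + x = 2
Fixed-point form: x = 2 - ln(x)
x₀ = 1.4

x_1 = g(1.400000) = 1.663528
x_2 = g(1.663528) = 1.491059
x_3 = g(1.491059) = 1.600513
x_4 = g(1.600513) = 1.529676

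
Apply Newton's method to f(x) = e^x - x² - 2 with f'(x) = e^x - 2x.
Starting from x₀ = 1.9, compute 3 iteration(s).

f(x) = e^x - x² - 2
f'(x) = e^x - 2x
x₀ = 1.9

Newton-Raphson formula: x_{n+1} = x_n - f(x_n)/f'(x_n)

Iteration 1:
  f(1.900000) = 1.075894
  f'(1.900000) = 2.885894
  x_1 = 1.900000 - 1.075894/2.885894 = 1.527189
Iteration 2:
  f(1.527189) = 0.272906
  f'(1.527189) = 1.550834
  x_2 = 1.527189 - 0.272906/1.550834 = 1.351215
Iteration 3:
  f(1.351215) = 0.036333
  f'(1.351215) = 1.159684
  x_3 = 1.351215 - 0.036333/1.159684 = 1.319885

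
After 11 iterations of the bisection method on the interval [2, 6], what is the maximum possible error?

Bisection error bound: |error| ≤ (b-a)/2^n
|error| ≤ (6 - 2)/2^11 = 4/2^11
|error| ≤ 0.0019531250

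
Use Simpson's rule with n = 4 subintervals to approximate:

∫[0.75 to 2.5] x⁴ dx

f(x) = x⁴
a = 0.75, b = 2.5, n = 4
h = (b - a)/n = 0.437500

Simpson's rule: (h/3)[f(x₀) + 4f(x₁) + 2f(x₂) + ... + f(xₙ)]

x_0 = 0.7500, f(x_0) = 0.316406, coefficient = 1
x_1 = 1.1875, f(x_1) = 1.988541, coefficient = 4
x_2 = 1.6250, f(x_2) = 6.972900, coefficient = 2
x_3 = 2.0625, f(x_3) = 18.095718, coefficient = 4
x_4 = 2.5000, f(x_4) = 39.062500, coefficient = 1

I ≈ (0.437500/3) × 133.661743 = 19.492338
Exact value: 19.483789
Error: 0.008548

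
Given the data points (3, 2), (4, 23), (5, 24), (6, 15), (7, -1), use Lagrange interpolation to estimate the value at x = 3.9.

Lagrange interpolation formula:
P(x) = Σ yᵢ × Lᵢ(x)
where Lᵢ(x) = Π_{j≠i} (x - xⱼ)/(xᵢ - xⱼ)

L_0(3.9) = (3.9 - 4)/(3 - 4) × (3.9 - 5)/(3 - 5) × (3.9 - 6)/(3 - 6) × (3.9 - 7)/(3 - 7) = 0.029838
L_1(3.9) = (3.9 - 3)/(4 - 3) × (3.9 - 5)/(4 - 5) × (3.9 - 6)/(4 - 6) × (3.9 - 7)/(4 - 7) = 1.074150
L_2(3.9) = (3.9 - 3)/(5 - 3) × (3.9 - 4)/(5 - 4) × (3.9 - 6)/(5 - 6) × (3.9 - 7)/(5 - 7) = -0.146475
L_3(3.9) = (3.9 - 3)/(6 - 3) × (3.9 - 4)/(6 - 4) × (3.9 - 5)/(6 - 5) × (3.9 - 7)/(6 - 7) = 0.051150
L_4(3.9) = (3.9 - 3)/(7 - 3) × (3.9 - 4)/(7 - 4) × (3.9 - 5)/(7 - 5) × (3.9 - 6)/(7 - 6) = -0.008663

P(3.9) = 2×L_0(3.9) + 23×L_1(3.9) + 24×L_2(3.9) + 15×L_3(3.9) + (-1)×L_4(3.9)
P(3.9) = 22.025637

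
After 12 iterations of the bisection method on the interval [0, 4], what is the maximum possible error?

Bisection error bound: |error| ≤ (b-a)/2^n
|error| ≤ (4 - 0)/2^12 = 4/2^12
|error| ≤ 0.0009765625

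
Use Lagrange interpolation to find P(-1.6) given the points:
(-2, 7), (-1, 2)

Lagrange interpolation formula:
P(x) = Σ yᵢ × Lᵢ(x)
where Lᵢ(x) = Π_{j≠i} (x - xⱼ)/(xᵢ - xⱼ)

L_0(-1.6) = (-1.6 - (-1))/(-2 - (-1)) = 0.600000
L_1(-1.6) = (-1.6 - (-2))/(-1 - (-2)) = 0.400000

P(-1.6) = 7×L_0(-1.6) + 2×L_1(-1.6)
P(-1.6) = 5.000000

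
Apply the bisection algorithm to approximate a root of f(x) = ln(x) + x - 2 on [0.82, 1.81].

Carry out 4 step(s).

f(x) = ln(x) + x - 2
Initial interval: [0.82, 1.81]

Iteration 1:
  c_1 = (0.820000 + 1.810000)/2 = 1.315000
  f(c_1) = f(1.315000) = -0.411163
  f(a) × f(c) ≥ 0, new interval: [1.315000, 1.810000]
Iteration 2:
  c_2 = (1.315000 + 1.810000)/2 = 1.562500
  f(c_2) = f(1.562500) = 0.008787
  f(a) × f(c) < 0, new interval: [1.315000, 1.562500]
Iteration 3:
  c_3 = (1.315000 + 1.562500)/2 = 1.438750
  f(c_3) = f(1.438750) = -0.197475
  f(a) × f(c) ≥ 0, new interval: [1.438750, 1.562500]
Iteration 4:
  c_4 = (1.438750 + 1.562500)/2 = 1.500625
  f(c_4) = f(1.500625) = -0.093493
  f(a) × f(c) ≥ 0, new interval: [1.500625, 1.562500]

After 4 iteration(s), the approximation is c_4 = 1.500625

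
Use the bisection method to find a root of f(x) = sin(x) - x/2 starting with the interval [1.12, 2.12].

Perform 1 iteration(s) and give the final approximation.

f(x) = sin(x) - x/2
Initial interval: [1.12, 2.12]

Iteration 1:
  c_1 = (1.120000 + 2.120000)/2 = 1.620000
  f(c_1) = f(1.620000) = 0.188790
  f(a) × f(c) ≥ 0, new interval: [1.620000, 2.120000]

After 1 iteration(s), the approximation is c_1 = 1.620000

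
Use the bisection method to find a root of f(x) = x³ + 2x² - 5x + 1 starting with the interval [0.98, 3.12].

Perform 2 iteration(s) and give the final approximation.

f(x) = x³ + 2x² - 5x + 1
Initial interval: [0.98, 3.12]

Iteration 1:
  c_1 = (0.980000 + 3.120000)/2 = 2.050000
  f(c_1) = f(2.050000) = 7.770125
  f(a) × f(c) < 0, new interval: [0.980000, 2.050000]
Iteration 2:
  c_2 = (0.980000 + 2.050000)/2 = 1.515000
  f(c_2) = f(1.515000) = 1.492716
  f(a) × f(c) < 0, new interval: [0.980000, 1.515000]

After 2 iteration(s), the approximation is c_2 = 1.515000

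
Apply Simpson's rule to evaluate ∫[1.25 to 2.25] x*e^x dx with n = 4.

f(x) = x*e^x
a = 1.25, b = 2.25, n = 4
h = (b - a)/n = 0.250000

Simpson's rule: (h/3)[f(x₀) + 4f(x₁) + 2f(x₂) + ... + f(xₙ)]

x_0 = 1.2500, f(x_0) = 4.362929, coefficient = 1
x_1 = 1.5000, f(x_1) = 6.722534, coefficient = 4
x_2 = 1.7500, f(x_2) = 10.070555, coefficient = 2
x_3 = 2.0000, f(x_3) = 14.778112, coefficient = 4
x_4 = 2.2500, f(x_4) = 21.347406, coefficient = 1

I ≈ (0.250000/3) × 131.854027 = 10.987836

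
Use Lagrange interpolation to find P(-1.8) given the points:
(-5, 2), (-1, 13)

Lagrange interpolation formula:
P(x) = Σ yᵢ × Lᵢ(x)
where Lᵢ(x) = Π_{j≠i} (x - xⱼ)/(xᵢ - xⱼ)

L_0(-1.8) = (-1.8 - (-1))/(-5 - (-1)) = 0.200000
L_1(-1.8) = (-1.8 - (-5))/(-1 - (-5)) = 0.800000

P(-1.8) = 2×L_0(-1.8) + 13×L_1(-1.8)
P(-1.8) = 10.800000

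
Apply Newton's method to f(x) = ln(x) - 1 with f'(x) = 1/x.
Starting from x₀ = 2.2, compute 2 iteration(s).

f(x) = ln(x) - 1
f'(x) = 1/x
x₀ = 2.2

Newton-Raphson formula: x_{n+1} = x_n - f(x_n)/f'(x_n)

Iteration 1:
  f(2.200000) = -0.211543
  f'(2.200000) = 0.454545
  x_1 = 2.200000 - (-0.211543)/0.454545 = 2.665394
Iteration 2:
  f(2.665394) = -0.019648
  f'(2.665394) = 0.375179
  x_2 = 2.665394 - (-0.019648)/0.375179 = 2.717764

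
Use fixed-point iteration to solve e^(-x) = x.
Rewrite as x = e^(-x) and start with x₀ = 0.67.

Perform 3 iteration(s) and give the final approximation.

Equation: e^(-x) = x
Fixed-point form: x = e^(-x)
x₀ = 0.67

x_1 = g(0.670000) = 0.511709
x_2 = g(0.511709) = 0.599470
x_3 = g(0.599470) = 0.549102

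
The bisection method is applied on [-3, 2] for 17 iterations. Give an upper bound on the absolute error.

Bisection error bound: |error| ≤ (b-a)/2^n
|error| ≤ (2 - (-3))/2^17 = 5/2^17
|error| ≤ 0.0000381470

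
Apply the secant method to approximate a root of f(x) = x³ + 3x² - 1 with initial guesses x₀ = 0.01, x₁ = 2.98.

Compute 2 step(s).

f(x) = x³ + 3x² - 1
x₀ = 0.01, x₁ = 2.98

Secant formula: x_{n+1} = x_n - f(x_n)(x_n - x_{n-1})/(f(x_n) - f(x_{n-1}))

Iteration 1:
  f(0.010000) = -0.999699
  f(2.980000) = 52.104792
  x_2 = 2.980000 - 52.104792×(2.980000 - 0.010000)/(52.104792 - (-0.999699))
       = 0.065911
Iteration 2:
  f(2.980000) = 52.104792
  f(0.065911) = -0.986681
  x_3 = 0.065911 - (-0.986681)×(0.065911 - 2.980000)/(-0.986681 - 52.104792)
       = 0.120068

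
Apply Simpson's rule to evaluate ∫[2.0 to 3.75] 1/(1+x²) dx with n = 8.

f(x) = 1/(1+x²)
a = 2.0, b = 3.75, n = 8
h = (b - a)/n = 0.218750

Simpson's rule: (h/3)[f(x₀) + 4f(x₁) + 2f(x₂) + ... + f(xₙ)]

x_0 = 2.0000, f(x_0) = 0.200000, coefficient = 1
x_1 = 2.2188, f(x_1) = 0.168838, coefficient = 4
x_2 = 2.4375, f(x_2) = 0.144063, coefficient = 2
x_3 = 2.6562, f(x_3) = 0.124136, coefficient = 4
x_4 = 2.8750, f(x_4) = 0.107926, coefficient = 2
x_5 = 3.0938, f(x_5) = 0.094596, coefficient = 4
x_6 = 3.3125, f(x_6) = 0.083524, coefficient = 2
x_7 = 3.5312, f(x_7) = 0.074241, coefficient = 4
x_8 = 3.7500, f(x_8) = 0.066390, coefficient = 1

I ≈ (0.218750/3) × 2.784656 = 0.203048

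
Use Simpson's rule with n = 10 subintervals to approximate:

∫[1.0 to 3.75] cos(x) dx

f(x) = cos(x)
a = 1.0, b = 3.75, n = 10
h = (b - a)/n = 0.275000

Simpson's rule: (h/3)[f(x₀) + 4f(x₁) + 2f(x₂) + ... + f(xₙ)]

x_0 = 1.0000, f(x_0) = 0.540302, coefficient = 1
x_1 = 1.2750, f(x_1) = 0.291502, coefficient = 4
x_2 = 1.5500, f(x_2) = 0.020795, coefficient = 2
x_3 = 1.8250, f(x_3) = -0.251475, coefficient = 4
x_4 = 2.1000, f(x_4) = -0.504846, coefficient = 2
x_5 = 2.3750, f(x_5) = -0.720278, coefficient = 4
x_6 = 2.6500, f(x_6) = -0.881582, coefficient = 2
x_7 = 2.9250, f(x_7) = -0.976635, coefficient = 4
x_8 = 3.2000, f(x_8) = -0.998295, coefficient = 2
x_9 = 3.4750, f(x_9) = -0.944933, coefficient = 4
x_10 = 3.7500, f(x_10) = -0.820559, coefficient = 1

I ≈ (0.275000/3) × -15.415392 = -1.413078
Exact value: -1.413032
Error: 0.000045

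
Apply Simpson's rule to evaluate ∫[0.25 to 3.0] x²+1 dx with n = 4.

f(x) = x²+1
a = 0.25, b = 3.0, n = 4
h = (b - a)/n = 0.687500

Simpson's rule: (h/3)[f(x₀) + 4f(x₁) + 2f(x₂) + ... + f(xₙ)]

x_0 = 0.2500, f(x_0) = 1.062500, coefficient = 1
x_1 = 0.9375, f(x_1) = 1.878906, coefficient = 4
x_2 = 1.6250, f(x_2) = 3.640625, coefficient = 2
x_3 = 2.3125, f(x_3) = 6.347656, coefficient = 4
x_4 = 3.0000, f(x_4) = 10.000000, coefficient = 1

I ≈ (0.687500/3) × 51.250000 = 11.744792
Exact value: 11.744792
Error: 0.000000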